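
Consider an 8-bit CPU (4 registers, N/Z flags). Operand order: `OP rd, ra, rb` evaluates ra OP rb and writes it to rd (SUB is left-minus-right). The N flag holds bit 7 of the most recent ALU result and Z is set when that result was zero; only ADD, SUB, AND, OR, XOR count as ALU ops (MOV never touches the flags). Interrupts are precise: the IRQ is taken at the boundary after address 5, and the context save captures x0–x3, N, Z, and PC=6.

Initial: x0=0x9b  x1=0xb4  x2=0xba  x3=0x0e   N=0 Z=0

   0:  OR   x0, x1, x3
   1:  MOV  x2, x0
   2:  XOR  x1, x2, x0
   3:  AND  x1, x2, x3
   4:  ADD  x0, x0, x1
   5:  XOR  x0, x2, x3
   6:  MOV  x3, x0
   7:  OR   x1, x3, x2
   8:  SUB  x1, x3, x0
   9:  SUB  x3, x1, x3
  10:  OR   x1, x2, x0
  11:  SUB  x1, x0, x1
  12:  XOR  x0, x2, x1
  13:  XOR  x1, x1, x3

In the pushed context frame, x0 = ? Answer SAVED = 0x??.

SAVED = 0xb0

after  0: x0=0xbe x1=0xb4 x2=0xba x3=0x0e  N=1 Z=0
after  1: x0=0xbe x1=0xb4 x2=0xbe x3=0x0e  N=1 Z=0
after  2: x0=0xbe x1=0x00 x2=0xbe x3=0x0e  N=0 Z=1
after  3: x0=0xbe x1=0x0e x2=0xbe x3=0x0e  N=0 Z=0
after  4: x0=0xcc x1=0x0e x2=0xbe x3=0x0e  N=1 Z=0
after  5: x0=0xb0 x1=0x0e x2=0xbe x3=0x0e  N=1 Z=0
-- IRQ taken; context saved, return-PC = 6 --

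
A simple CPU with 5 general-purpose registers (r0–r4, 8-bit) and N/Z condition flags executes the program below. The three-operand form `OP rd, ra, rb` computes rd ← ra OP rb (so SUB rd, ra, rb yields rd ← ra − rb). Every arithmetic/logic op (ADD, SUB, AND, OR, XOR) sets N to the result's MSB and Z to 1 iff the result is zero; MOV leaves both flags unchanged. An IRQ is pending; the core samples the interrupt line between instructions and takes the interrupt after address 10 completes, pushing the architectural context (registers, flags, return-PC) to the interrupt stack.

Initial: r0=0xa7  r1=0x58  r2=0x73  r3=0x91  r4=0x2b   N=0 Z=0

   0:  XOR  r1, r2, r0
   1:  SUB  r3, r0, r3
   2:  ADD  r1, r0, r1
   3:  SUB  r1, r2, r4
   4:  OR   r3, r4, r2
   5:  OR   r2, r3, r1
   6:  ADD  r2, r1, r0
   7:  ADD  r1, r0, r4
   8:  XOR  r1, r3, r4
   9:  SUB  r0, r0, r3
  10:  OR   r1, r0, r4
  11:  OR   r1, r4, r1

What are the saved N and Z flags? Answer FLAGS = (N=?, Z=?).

FLAGS = (N=0, Z=0)

after  0: r0=0xa7 r1=0xd4 r2=0x73 r3=0x91 r4=0x2b  N=1 Z=0
after  1: r0=0xa7 r1=0xd4 r2=0x73 r3=0x16 r4=0x2b  N=0 Z=0
after  2: r0=0xa7 r1=0x7b r2=0x73 r3=0x16 r4=0x2b  N=0 Z=0
after  3: r0=0xa7 r1=0x48 r2=0x73 r3=0x16 r4=0x2b  N=0 Z=0
after  4: r0=0xa7 r1=0x48 r2=0x73 r3=0x7b r4=0x2b  N=0 Z=0
after  5: r0=0xa7 r1=0x48 r2=0x7b r3=0x7b r4=0x2b  N=0 Z=0
after  6: r0=0xa7 r1=0x48 r2=0xef r3=0x7b r4=0x2b  N=1 Z=0
after  7: r0=0xa7 r1=0xd2 r2=0xef r3=0x7b r4=0x2b  N=1 Z=0
after  8: r0=0xa7 r1=0x50 r2=0xef r3=0x7b r4=0x2b  N=0 Z=0
after  9: r0=0x2c r1=0x50 r2=0xef r3=0x7b r4=0x2b  N=0 Z=0
after 10: r0=0x2c r1=0x2f r2=0xef r3=0x7b r4=0x2b  N=0 Z=0
-- IRQ taken; context saved, return-PC = 11 --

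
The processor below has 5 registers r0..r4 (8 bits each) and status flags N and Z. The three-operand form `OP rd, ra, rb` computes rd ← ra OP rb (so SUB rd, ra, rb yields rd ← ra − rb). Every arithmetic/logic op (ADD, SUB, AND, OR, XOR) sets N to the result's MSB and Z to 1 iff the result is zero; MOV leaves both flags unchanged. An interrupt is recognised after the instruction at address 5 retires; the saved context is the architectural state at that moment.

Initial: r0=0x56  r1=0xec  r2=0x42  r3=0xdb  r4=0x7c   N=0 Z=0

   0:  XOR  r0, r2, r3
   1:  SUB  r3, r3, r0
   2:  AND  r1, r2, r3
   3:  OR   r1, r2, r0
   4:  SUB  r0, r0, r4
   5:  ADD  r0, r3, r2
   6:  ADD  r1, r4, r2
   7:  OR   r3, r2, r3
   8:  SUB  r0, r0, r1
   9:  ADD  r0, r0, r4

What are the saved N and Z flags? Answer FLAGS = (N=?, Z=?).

FLAGS = (N=1, Z=0)

after  0: r0=0x99 r1=0xec r2=0x42 r3=0xdb r4=0x7c  N=1 Z=0
after  1: r0=0x99 r1=0xec r2=0x42 r3=0x42 r4=0x7c  N=0 Z=0
after  2: r0=0x99 r1=0x42 r2=0x42 r3=0x42 r4=0x7c  N=0 Z=0
after  3: r0=0x99 r1=0xdb r2=0x42 r3=0x42 r4=0x7c  N=1 Z=0
after  4: r0=0x1d r1=0xdb r2=0x42 r3=0x42 r4=0x7c  N=0 Z=0
after  5: r0=0x84 r1=0xdb r2=0x42 r3=0x42 r4=0x7c  N=1 Z=0
-- IRQ taken; context saved, return-PC = 6 --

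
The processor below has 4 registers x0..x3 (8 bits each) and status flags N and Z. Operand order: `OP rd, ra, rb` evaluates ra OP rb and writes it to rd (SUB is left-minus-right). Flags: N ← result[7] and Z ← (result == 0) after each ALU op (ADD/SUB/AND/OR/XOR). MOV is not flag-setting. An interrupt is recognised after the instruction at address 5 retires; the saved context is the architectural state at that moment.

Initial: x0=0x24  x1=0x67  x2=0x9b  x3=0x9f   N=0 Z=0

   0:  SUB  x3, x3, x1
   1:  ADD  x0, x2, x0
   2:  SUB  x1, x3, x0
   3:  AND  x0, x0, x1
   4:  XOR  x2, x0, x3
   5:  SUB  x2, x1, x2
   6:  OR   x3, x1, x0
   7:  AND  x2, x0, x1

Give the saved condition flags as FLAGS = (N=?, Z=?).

FLAGS = (N=0, Z=0)

after  0: x0=0x24 x1=0x67 x2=0x9b x3=0x38  N=0 Z=0
after  1: x0=0xbf x1=0x67 x2=0x9b x3=0x38  N=1 Z=0
after  2: x0=0xbf x1=0x79 x2=0x9b x3=0x38  N=0 Z=0
after  3: x0=0x39 x1=0x79 x2=0x9b x3=0x38  N=0 Z=0
after  4: x0=0x39 x1=0x79 x2=0x01 x3=0x38  N=0 Z=0
after  5: x0=0x39 x1=0x79 x2=0x78 x3=0x38  N=0 Z=0
-- IRQ taken; context saved, return-PC = 6 --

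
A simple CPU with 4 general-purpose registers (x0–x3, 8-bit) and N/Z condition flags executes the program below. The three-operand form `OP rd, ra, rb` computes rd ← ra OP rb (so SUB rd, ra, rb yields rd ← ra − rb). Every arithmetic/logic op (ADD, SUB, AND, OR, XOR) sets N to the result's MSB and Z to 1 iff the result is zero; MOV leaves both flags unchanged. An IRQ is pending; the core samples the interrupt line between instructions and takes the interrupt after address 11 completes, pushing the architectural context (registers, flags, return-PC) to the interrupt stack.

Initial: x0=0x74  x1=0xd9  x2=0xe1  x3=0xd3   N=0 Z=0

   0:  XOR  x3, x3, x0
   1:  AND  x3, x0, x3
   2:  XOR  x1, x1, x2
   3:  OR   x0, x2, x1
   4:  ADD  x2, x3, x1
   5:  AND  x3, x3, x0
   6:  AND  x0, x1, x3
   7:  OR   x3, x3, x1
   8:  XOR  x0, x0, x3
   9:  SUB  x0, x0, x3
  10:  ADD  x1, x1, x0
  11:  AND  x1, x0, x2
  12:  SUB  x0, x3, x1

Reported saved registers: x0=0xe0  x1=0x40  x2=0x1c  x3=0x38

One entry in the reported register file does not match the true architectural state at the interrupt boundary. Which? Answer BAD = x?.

after  0: x0=0x74 x1=0xd9 x2=0xe1 x3=0xa7  N=1 Z=0
after  1: x0=0x74 x1=0xd9 x2=0xe1 x3=0x24  N=0 Z=0
after  2: x0=0x74 x1=0x38 x2=0xe1 x3=0x24  N=0 Z=0
after  3: x0=0xf9 x1=0x38 x2=0xe1 x3=0x24  N=1 Z=0
after  4: x0=0xf9 x1=0x38 x2=0x5c x3=0x24  N=0 Z=0
after  5: x0=0xf9 x1=0x38 x2=0x5c x3=0x20  N=0 Z=0
after  6: x0=0x20 x1=0x38 x2=0x5c x3=0x20  N=0 Z=0
after  7: x0=0x20 x1=0x38 x2=0x5c x3=0x38  N=0 Z=0
after  8: x0=0x18 x1=0x38 x2=0x5c x3=0x38  N=0 Z=0
after  9: x0=0xe0 x1=0x38 x2=0x5c x3=0x38  N=1 Z=0
after 10: x0=0xe0 x1=0x18 x2=0x5c x3=0x38  N=0 Z=0
after 11: x0=0xe0 x1=0x40 x2=0x5c x3=0x38  N=0 Z=0
-- IRQ taken; context saved, return-PC = 12 --
mismatch: x2: reported 0x1c vs actual 0x5c

BAD = x2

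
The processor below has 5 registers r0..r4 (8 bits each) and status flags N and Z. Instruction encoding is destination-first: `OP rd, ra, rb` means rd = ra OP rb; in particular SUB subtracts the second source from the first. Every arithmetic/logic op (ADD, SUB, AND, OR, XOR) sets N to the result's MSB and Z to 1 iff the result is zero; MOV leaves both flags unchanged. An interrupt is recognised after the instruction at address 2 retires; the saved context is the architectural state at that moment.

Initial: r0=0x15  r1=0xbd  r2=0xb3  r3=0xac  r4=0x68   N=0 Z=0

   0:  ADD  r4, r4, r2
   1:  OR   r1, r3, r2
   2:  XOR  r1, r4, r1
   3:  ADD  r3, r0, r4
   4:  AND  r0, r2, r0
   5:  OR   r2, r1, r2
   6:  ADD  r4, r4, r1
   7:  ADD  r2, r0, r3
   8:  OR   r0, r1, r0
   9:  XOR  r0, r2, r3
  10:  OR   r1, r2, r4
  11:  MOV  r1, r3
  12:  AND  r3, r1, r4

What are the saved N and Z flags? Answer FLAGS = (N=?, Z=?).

FLAGS = (N=1, Z=0)

after  0: r0=0x15 r1=0xbd r2=0xb3 r3=0xac r4=0x1b  N=0 Z=0
after  1: r0=0x15 r1=0xbf r2=0xb3 r3=0xac r4=0x1b  N=1 Z=0
after  2: r0=0x15 r1=0xa4 r2=0xb3 r3=0xac r4=0x1b  N=1 Z=0
-- IRQ taken; context saved, return-PC = 3 --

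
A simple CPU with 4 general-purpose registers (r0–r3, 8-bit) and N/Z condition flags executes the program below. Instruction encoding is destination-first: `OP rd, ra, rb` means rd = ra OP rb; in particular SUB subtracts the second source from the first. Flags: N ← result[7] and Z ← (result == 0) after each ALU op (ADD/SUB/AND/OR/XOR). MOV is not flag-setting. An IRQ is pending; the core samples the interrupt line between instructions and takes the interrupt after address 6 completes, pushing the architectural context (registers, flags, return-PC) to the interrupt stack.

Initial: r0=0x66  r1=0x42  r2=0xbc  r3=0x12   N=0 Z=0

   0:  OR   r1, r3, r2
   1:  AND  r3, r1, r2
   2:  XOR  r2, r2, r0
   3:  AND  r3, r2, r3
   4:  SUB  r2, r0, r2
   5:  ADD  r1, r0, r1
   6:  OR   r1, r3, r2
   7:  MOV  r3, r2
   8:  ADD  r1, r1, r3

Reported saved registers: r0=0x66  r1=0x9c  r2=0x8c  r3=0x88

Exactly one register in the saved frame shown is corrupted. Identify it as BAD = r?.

after  0: r0=0x66 r1=0xbe r2=0xbc r3=0x12  N=1 Z=0
after  1: r0=0x66 r1=0xbe r2=0xbc r3=0xbc  N=1 Z=0
after  2: r0=0x66 r1=0xbe r2=0xda r3=0xbc  N=1 Z=0
after  3: r0=0x66 r1=0xbe r2=0xda r3=0x98  N=1 Z=0
after  4: r0=0x66 r1=0xbe r2=0x8c r3=0x98  N=1 Z=0
after  5: r0=0x66 r1=0x24 r2=0x8c r3=0x98  N=0 Z=0
after  6: r0=0x66 r1=0x9c r2=0x8c r3=0x98  N=1 Z=0
-- IRQ taken; context saved, return-PC = 7 --
mismatch: r3: reported 0x88 vs actual 0x98

BAD = r3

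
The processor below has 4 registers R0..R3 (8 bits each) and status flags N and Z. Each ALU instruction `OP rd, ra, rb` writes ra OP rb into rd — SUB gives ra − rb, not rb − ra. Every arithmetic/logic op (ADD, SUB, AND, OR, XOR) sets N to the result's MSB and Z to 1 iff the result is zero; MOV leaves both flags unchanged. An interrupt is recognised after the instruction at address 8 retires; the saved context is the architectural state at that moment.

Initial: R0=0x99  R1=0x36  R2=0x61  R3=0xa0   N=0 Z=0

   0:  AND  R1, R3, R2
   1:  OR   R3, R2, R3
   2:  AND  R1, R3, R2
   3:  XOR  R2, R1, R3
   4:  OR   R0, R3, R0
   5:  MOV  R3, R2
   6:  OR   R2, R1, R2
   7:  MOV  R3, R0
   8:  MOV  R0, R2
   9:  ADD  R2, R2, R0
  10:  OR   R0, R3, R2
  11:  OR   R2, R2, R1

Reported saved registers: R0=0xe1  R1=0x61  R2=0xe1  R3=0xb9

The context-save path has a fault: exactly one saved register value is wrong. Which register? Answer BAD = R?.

after  0: R0=0x99 R1=0x20 R2=0x61 R3=0xa0  N=0 Z=0
after  1: R0=0x99 R1=0x20 R2=0x61 R3=0xe1  N=1 Z=0
after  2: R0=0x99 R1=0x61 R2=0x61 R3=0xe1  N=0 Z=0
after  3: R0=0x99 R1=0x61 R2=0x80 R3=0xe1  N=1 Z=0
after  4: R0=0xf9 R1=0x61 R2=0x80 R3=0xe1  N=1 Z=0
after  5: R0=0xf9 R1=0x61 R2=0x80 R3=0x80  N=1 Z=0
after  6: R0=0xf9 R1=0x61 R2=0xe1 R3=0x80  N=1 Z=0
after  7: R0=0xf9 R1=0x61 R2=0xe1 R3=0xf9  N=1 Z=0
after  8: R0=0xe1 R1=0x61 R2=0xe1 R3=0xf9  N=1 Z=0
-- IRQ taken; context saved, return-PC = 9 --
mismatch: R3: reported 0xb9 vs actual 0xf9

BAD = R3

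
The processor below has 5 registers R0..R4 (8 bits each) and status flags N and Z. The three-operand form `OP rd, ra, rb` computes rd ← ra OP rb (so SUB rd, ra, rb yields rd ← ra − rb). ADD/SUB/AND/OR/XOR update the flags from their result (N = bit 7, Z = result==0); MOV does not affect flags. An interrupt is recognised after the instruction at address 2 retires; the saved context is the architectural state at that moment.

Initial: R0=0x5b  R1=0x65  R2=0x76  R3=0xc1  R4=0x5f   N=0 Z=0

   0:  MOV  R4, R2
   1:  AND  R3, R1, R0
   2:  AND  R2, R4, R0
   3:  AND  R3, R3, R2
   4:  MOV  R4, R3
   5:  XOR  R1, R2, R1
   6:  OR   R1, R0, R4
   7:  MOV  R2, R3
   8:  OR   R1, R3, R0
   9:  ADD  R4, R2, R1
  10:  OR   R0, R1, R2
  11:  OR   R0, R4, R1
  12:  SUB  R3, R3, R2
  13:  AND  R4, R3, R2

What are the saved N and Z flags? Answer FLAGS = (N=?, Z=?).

after  0: R0=0x5b R1=0x65 R2=0x76 R3=0xc1 R4=0x76  N=0 Z=0
after  1: R0=0x5b R1=0x65 R2=0x76 R3=0x41 R4=0x76  N=0 Z=0
after  2: R0=0x5b R1=0x65 R2=0x52 R3=0x41 R4=0x76  N=0 Z=0
-- IRQ taken; context saved, return-PC = 3 --

FLAGS = (N=0, Z=0)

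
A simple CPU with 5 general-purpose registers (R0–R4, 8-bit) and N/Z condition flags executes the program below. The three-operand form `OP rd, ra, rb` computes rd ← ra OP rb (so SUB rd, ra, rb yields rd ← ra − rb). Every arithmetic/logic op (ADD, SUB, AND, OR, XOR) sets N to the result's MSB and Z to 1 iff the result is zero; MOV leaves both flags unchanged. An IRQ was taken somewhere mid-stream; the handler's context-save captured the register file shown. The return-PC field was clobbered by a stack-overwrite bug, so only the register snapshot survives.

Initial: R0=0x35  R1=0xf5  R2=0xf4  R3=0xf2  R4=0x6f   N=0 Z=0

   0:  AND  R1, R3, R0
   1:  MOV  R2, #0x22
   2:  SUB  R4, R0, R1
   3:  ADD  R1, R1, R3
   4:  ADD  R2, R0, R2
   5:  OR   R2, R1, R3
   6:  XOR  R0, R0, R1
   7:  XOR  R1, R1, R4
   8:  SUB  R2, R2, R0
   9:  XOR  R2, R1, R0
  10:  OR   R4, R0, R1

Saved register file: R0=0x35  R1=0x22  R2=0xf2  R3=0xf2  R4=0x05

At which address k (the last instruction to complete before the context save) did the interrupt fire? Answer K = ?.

after  0: R0=0x35 R1=0x30 R2=0xf4 R3=0xf2 R4=0x6f  N=0 Z=0
after  1: R0=0x35 R1=0x30 R2=0x22 R3=0xf2 R4=0x6f  N=0 Z=0
after  2: R0=0x35 R1=0x30 R2=0x22 R3=0xf2 R4=0x05  N=0 Z=0
after  3: R0=0x35 R1=0x22 R2=0x22 R3=0xf2 R4=0x05  N=0 Z=0
after  4: R0=0x35 R1=0x22 R2=0x57 R3=0xf2 R4=0x05  N=0 Z=0
after  5: R0=0x35 R1=0x22 R2=0xf2 R3=0xf2 R4=0x05  N=1 Z=0
-- IRQ taken; context saved, return-PC = 6 --

K = 5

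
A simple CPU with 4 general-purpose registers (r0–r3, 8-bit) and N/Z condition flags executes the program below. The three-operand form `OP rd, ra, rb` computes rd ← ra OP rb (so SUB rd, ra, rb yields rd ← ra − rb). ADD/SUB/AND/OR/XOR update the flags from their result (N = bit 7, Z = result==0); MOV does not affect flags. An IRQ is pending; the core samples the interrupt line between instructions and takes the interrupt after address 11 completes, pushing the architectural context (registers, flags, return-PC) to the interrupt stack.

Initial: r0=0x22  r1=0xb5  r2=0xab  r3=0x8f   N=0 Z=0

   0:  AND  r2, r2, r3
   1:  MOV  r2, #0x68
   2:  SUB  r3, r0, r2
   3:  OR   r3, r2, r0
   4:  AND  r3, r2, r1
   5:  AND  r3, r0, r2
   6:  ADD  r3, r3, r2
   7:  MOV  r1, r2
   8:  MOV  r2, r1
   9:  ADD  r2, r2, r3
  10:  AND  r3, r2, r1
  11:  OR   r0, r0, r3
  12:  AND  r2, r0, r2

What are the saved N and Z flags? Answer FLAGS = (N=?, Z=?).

after  0: r0=0x22 r1=0xb5 r2=0x8b r3=0x8f  N=1 Z=0
after  1: r0=0x22 r1=0xb5 r2=0x68 r3=0x8f  N=1 Z=0
after  2: r0=0x22 r1=0xb5 r2=0x68 r3=0xba  N=1 Z=0
after  3: r0=0x22 r1=0xb5 r2=0x68 r3=0x6a  N=0 Z=0
after  4: r0=0x22 r1=0xb5 r2=0x68 r3=0x20  N=0 Z=0
after  5: r0=0x22 r1=0xb5 r2=0x68 r3=0x20  N=0 Z=0
after  6: r0=0x22 r1=0xb5 r2=0x68 r3=0x88  N=1 Z=0
after  7: r0=0x22 r1=0x68 r2=0x68 r3=0x88  N=1 Z=0
after  8: r0=0x22 r1=0x68 r2=0x68 r3=0x88  N=1 Z=0
after  9: r0=0x22 r1=0x68 r2=0xf0 r3=0x88  N=1 Z=0
after 10: r0=0x22 r1=0x68 r2=0xf0 r3=0x60  N=0 Z=0
after 11: r0=0x62 r1=0x68 r2=0xf0 r3=0x60  N=0 Z=0
-- IRQ taken; context saved, return-PC = 12 --

FLAGS = (N=0, Z=0)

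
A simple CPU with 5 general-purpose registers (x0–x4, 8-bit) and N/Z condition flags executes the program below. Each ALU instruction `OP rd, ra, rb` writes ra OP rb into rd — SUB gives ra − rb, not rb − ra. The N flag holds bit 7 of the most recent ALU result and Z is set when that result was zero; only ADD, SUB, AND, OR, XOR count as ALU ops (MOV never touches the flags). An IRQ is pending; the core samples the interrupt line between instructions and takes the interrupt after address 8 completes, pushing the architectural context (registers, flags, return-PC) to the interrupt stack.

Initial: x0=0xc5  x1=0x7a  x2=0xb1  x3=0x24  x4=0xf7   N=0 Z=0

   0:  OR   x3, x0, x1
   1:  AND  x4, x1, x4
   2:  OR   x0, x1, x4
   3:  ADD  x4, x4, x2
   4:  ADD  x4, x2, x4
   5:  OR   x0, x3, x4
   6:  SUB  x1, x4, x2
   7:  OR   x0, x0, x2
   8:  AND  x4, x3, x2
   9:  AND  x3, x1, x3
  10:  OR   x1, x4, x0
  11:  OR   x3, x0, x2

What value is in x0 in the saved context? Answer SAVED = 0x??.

after  0: x0=0xc5 x1=0x7a x2=0xb1 x3=0xff x4=0xf7  N=1 Z=0
after  1: x0=0xc5 x1=0x7a x2=0xb1 x3=0xff x4=0x72  N=0 Z=0
after  2: x0=0x7a x1=0x7a x2=0xb1 x3=0xff x4=0x72  N=0 Z=0
after  3: x0=0x7a x1=0x7a x2=0xb1 x3=0xff x4=0x23  N=0 Z=0
after  4: x0=0x7a x1=0x7a x2=0xb1 x3=0xff x4=0xd4  N=1 Z=0
after  5: x0=0xff x1=0x7a x2=0xb1 x3=0xff x4=0xd4  N=1 Z=0
after  6: x0=0xff x1=0x23 x2=0xb1 x3=0xff x4=0xd4  N=0 Z=0
after  7: x0=0xff x1=0x23 x2=0xb1 x3=0xff x4=0xd4  N=1 Z=0
after  8: x0=0xff x1=0x23 x2=0xb1 x3=0xff x4=0xb1  N=1 Z=0
-- IRQ taken; context saved, return-PC = 9 --

SAVED = 0xff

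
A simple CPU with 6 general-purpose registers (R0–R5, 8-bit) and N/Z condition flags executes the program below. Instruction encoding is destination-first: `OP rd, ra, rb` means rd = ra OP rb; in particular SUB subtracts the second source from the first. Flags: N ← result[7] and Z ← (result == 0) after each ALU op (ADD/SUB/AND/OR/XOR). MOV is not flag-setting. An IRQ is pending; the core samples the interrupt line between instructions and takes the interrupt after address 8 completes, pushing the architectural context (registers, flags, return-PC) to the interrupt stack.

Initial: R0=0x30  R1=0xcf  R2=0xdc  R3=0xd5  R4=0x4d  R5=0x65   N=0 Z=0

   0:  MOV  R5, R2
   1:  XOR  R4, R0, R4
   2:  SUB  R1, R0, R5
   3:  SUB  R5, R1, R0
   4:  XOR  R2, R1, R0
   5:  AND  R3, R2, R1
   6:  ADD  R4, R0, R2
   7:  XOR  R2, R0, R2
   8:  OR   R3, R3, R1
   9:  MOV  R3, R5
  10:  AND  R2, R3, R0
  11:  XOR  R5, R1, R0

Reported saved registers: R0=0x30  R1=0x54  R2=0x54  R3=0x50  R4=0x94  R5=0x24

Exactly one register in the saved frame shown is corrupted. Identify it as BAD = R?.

BAD = R3

after  0: R0=0x30 R1=0xcf R2=0xdc R3=0xd5 R4=0x4d R5=0xdc  N=0 Z=0
after  1: R0=0x30 R1=0xcf R2=0xdc R3=0xd5 R4=0x7d R5=0xdc  N=0 Z=0
after  2: R0=0x30 R1=0x54 R2=0xdc R3=0xd5 R4=0x7d R5=0xdc  N=0 Z=0
after  3: R0=0x30 R1=0x54 R2=0xdc R3=0xd5 R4=0x7d R5=0x24  N=0 Z=0
after  4: R0=0x30 R1=0x54 R2=0x64 R3=0xd5 R4=0x7d R5=0x24  N=0 Z=0
after  5: R0=0x30 R1=0x54 R2=0x64 R3=0x44 R4=0x7d R5=0x24  N=0 Z=0
after  6: R0=0x30 R1=0x54 R2=0x64 R3=0x44 R4=0x94 R5=0x24  N=1 Z=0
after  7: R0=0x30 R1=0x54 R2=0x54 R3=0x44 R4=0x94 R5=0x24  N=0 Z=0
after  8: R0=0x30 R1=0x54 R2=0x54 R3=0x54 R4=0x94 R5=0x24  N=0 Z=0
-- IRQ taken; context saved, return-PC = 9 --
mismatch: R3: reported 0x50 vs actual 0x54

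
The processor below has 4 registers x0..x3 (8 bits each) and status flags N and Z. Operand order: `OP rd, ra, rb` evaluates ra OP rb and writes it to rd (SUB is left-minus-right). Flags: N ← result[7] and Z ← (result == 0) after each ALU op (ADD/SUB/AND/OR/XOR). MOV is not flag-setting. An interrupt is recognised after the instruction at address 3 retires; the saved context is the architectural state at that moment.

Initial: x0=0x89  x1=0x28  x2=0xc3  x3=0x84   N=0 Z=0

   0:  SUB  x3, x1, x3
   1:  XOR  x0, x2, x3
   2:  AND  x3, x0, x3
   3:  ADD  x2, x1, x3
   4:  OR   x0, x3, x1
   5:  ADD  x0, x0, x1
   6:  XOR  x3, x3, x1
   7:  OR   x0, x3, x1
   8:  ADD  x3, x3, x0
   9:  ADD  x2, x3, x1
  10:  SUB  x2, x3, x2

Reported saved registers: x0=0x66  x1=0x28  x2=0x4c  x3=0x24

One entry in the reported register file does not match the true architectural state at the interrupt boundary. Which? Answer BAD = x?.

BAD = x0

after  0: x0=0x89 x1=0x28 x2=0xc3 x3=0xa4  N=1 Z=0
after  1: x0=0x67 x1=0x28 x2=0xc3 x3=0xa4  N=0 Z=0
after  2: x0=0x67 x1=0x28 x2=0xc3 x3=0x24  N=0 Z=0
after  3: x0=0x67 x1=0x28 x2=0x4c x3=0x24  N=0 Z=0
-- IRQ taken; context saved, return-PC = 4 --
mismatch: x0: reported 0x66 vs actual 0x67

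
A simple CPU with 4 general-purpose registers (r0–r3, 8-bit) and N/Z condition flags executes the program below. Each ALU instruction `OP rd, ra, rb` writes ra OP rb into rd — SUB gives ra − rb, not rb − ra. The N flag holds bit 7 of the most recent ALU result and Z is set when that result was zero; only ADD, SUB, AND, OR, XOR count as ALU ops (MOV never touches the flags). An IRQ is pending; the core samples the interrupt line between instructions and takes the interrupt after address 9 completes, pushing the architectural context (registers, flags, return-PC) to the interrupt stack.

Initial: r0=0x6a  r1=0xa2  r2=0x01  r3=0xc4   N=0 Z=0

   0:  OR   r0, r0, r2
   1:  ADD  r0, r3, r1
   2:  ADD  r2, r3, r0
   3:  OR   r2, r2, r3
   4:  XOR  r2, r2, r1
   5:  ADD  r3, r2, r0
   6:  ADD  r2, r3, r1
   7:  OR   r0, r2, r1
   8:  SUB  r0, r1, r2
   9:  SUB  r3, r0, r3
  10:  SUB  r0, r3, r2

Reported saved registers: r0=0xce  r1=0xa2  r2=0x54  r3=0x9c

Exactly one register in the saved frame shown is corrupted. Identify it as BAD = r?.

BAD = r0

after  0: r0=0x6b r1=0xa2 r2=0x01 r3=0xc4  N=0 Z=0
after  1: r0=0x66 r1=0xa2 r2=0x01 r3=0xc4  N=0 Z=0
after  2: r0=0x66 r1=0xa2 r2=0x2a r3=0xc4  N=0 Z=0
after  3: r0=0x66 r1=0xa2 r2=0xee r3=0xc4  N=1 Z=0
after  4: r0=0x66 r1=0xa2 r2=0x4c r3=0xc4  N=0 Z=0
after  5: r0=0x66 r1=0xa2 r2=0x4c r3=0xb2  N=1 Z=0
after  6: r0=0x66 r1=0xa2 r2=0x54 r3=0xb2  N=0 Z=0
after  7: r0=0xf6 r1=0xa2 r2=0x54 r3=0xb2  N=1 Z=0
after  8: r0=0x4e r1=0xa2 r2=0x54 r3=0xb2  N=0 Z=0
after  9: r0=0x4e r1=0xa2 r2=0x54 r3=0x9c  N=1 Z=0
-- IRQ taken; context saved, return-PC = 10 --
mismatch: r0: reported 0xce vs actual 0x4e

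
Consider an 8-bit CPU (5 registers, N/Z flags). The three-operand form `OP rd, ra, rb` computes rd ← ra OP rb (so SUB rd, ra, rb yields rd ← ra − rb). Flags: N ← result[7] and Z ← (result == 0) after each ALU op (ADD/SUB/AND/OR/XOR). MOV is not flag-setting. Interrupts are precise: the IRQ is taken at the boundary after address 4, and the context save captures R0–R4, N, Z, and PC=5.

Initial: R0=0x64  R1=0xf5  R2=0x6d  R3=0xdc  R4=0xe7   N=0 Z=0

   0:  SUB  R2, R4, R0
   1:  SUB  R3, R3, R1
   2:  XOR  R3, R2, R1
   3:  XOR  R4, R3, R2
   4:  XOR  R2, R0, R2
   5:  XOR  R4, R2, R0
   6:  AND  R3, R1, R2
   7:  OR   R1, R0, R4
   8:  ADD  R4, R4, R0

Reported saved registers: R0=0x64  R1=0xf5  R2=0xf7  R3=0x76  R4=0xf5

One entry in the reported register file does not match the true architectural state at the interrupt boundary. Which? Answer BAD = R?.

after  0: R0=0x64 R1=0xf5 R2=0x83 R3=0xdc R4=0xe7  N=1 Z=0
after  1: R0=0x64 R1=0xf5 R2=0x83 R3=0xe7 R4=0xe7  N=1 Z=0
after  2: R0=0x64 R1=0xf5 R2=0x83 R3=0x76 R4=0xe7  N=0 Z=0
after  3: R0=0x64 R1=0xf5 R2=0x83 R3=0x76 R4=0xf5  N=1 Z=0
after  4: R0=0x64 R1=0xf5 R2=0xe7 R3=0x76 R4=0xf5  N=1 Z=0
-- IRQ taken; context saved, return-PC = 5 --
mismatch: R2: reported 0xf7 vs actual 0xe7

BAD = R2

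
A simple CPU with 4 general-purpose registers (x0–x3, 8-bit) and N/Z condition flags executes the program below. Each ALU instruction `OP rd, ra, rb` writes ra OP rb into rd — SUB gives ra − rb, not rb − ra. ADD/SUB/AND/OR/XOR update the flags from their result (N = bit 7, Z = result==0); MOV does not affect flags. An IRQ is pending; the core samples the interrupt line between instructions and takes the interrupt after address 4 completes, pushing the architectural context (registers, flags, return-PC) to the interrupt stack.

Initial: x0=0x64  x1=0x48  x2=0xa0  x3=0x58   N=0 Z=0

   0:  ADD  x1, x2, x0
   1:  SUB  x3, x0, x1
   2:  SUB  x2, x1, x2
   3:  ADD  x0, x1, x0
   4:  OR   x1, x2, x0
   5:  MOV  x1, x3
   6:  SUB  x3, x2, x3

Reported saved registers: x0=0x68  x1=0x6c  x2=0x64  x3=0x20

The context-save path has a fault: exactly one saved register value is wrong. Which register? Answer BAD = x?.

after  0: x0=0x64 x1=0x04 x2=0xa0 x3=0x58  N=0 Z=0
after  1: x0=0x64 x1=0x04 x2=0xa0 x3=0x60  N=0 Z=0
after  2: x0=0x64 x1=0x04 x2=0x64 x3=0x60  N=0 Z=0
after  3: x0=0x68 x1=0x04 x2=0x64 x3=0x60  N=0 Z=0
after  4: x0=0x68 x1=0x6c x2=0x64 x3=0x60  N=0 Z=0
-- IRQ taken; context saved, return-PC = 5 --
mismatch: x3: reported 0x20 vs actual 0x60

BAD = x3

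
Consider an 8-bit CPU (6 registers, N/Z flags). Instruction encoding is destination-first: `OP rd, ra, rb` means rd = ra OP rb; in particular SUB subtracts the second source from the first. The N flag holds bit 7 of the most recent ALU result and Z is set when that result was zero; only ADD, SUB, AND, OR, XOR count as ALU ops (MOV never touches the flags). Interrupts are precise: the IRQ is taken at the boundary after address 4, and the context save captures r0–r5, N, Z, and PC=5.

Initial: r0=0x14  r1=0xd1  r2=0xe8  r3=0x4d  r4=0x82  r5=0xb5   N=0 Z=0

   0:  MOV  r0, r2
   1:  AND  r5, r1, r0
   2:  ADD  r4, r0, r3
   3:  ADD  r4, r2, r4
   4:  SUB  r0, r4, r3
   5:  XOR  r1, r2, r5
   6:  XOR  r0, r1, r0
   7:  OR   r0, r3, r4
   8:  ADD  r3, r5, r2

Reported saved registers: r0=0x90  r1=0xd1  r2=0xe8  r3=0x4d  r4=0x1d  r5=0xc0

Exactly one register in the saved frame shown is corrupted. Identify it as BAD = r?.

after  0: r0=0xe8 r1=0xd1 r2=0xe8 r3=0x4d r4=0x82 r5=0xb5  N=0 Z=0
after  1: r0=0xe8 r1=0xd1 r2=0xe8 r3=0x4d r4=0x82 r5=0xc0  N=1 Z=0
after  2: r0=0xe8 r1=0xd1 r2=0xe8 r3=0x4d r4=0x35 r5=0xc0  N=0 Z=0
after  3: r0=0xe8 r1=0xd1 r2=0xe8 r3=0x4d r4=0x1d r5=0xc0  N=0 Z=0
after  4: r0=0xd0 r1=0xd1 r2=0xe8 r3=0x4d r4=0x1d r5=0xc0  N=1 Z=0
-- IRQ taken; context saved, return-PC = 5 --
mismatch: r0: reported 0x90 vs actual 0xd0

BAD = r0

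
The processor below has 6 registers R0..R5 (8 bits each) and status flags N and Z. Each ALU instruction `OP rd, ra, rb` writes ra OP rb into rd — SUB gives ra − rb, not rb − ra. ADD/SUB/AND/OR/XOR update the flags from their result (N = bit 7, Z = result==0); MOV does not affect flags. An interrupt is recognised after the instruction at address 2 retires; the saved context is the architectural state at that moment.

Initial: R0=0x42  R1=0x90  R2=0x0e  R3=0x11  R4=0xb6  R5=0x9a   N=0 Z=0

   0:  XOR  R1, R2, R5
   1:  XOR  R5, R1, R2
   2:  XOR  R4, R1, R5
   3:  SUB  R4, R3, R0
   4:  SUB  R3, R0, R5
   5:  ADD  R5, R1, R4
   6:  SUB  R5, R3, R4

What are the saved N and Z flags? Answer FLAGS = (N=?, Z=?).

after  0: R0=0x42 R1=0x94 R2=0x0e R3=0x11 R4=0xb6 R5=0x9a  N=1 Z=0
after  1: R0=0x42 R1=0x94 R2=0x0e R3=0x11 R4=0xb6 R5=0x9a  N=1 Z=0
after  2: R0=0x42 R1=0x94 R2=0x0e R3=0x11 R4=0x0e R5=0x9a  N=0 Z=0
-- IRQ taken; context saved, return-PC = 3 --

FLAGS = (N=0, Z=0)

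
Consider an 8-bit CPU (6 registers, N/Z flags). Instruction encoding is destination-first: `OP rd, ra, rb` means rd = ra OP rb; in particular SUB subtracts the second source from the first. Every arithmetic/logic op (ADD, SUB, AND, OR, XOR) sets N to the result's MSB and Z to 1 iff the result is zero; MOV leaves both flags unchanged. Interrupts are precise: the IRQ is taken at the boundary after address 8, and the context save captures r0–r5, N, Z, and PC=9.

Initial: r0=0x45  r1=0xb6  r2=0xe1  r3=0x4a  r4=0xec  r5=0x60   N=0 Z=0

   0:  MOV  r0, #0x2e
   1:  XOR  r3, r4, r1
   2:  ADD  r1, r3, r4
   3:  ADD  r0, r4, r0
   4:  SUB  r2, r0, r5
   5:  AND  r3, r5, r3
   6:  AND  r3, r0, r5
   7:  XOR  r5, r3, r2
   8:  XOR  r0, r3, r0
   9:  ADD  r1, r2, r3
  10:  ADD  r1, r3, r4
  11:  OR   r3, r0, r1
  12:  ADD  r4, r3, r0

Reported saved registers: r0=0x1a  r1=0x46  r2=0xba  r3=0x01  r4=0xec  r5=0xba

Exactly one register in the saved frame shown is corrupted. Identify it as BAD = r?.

after  0: r0=0x2e r1=0xb6 r2=0xe1 r3=0x4a r4=0xec r5=0x60  N=0 Z=0
after  1: r0=0x2e r1=0xb6 r2=0xe1 r3=0x5a r4=0xec r5=0x60  N=0 Z=0
after  2: r0=0x2e r1=0x46 r2=0xe1 r3=0x5a r4=0xec r5=0x60  N=0 Z=0
after  3: r0=0x1a r1=0x46 r2=0xe1 r3=0x5a r4=0xec r5=0x60  N=0 Z=0
after  4: r0=0x1a r1=0x46 r2=0xba r3=0x5a r4=0xec r5=0x60  N=1 Z=0
after  5: r0=0x1a r1=0x46 r2=0xba r3=0x40 r4=0xec r5=0x60  N=0 Z=0
after  6: r0=0x1a r1=0x46 r2=0xba r3=0x00 r4=0xec r5=0x60  N=0 Z=1
after  7: r0=0x1a r1=0x46 r2=0xba r3=0x00 r4=0xec r5=0xba  N=1 Z=0
after  8: r0=0x1a r1=0x46 r2=0xba r3=0x00 r4=0xec r5=0xba  N=0 Z=0
-- IRQ taken; context saved, return-PC = 9 --
mismatch: r3: reported 0x01 vs actual 0x00

BAD = r3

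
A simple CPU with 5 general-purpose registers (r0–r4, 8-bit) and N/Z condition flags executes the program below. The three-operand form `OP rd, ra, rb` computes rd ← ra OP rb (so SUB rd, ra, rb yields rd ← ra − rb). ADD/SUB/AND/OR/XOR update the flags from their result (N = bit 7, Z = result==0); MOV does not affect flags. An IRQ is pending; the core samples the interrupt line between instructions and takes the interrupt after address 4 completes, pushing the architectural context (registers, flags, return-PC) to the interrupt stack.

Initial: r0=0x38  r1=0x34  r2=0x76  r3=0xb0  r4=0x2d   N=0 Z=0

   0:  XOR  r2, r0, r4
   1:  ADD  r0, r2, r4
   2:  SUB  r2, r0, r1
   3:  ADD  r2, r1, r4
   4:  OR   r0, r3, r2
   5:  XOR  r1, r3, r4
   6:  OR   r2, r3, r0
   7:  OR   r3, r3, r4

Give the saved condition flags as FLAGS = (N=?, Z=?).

after  0: r0=0x38 r1=0x34 r2=0x15 r3=0xb0 r4=0x2d  N=0 Z=0
after  1: r0=0x42 r1=0x34 r2=0x15 r3=0xb0 r4=0x2d  N=0 Z=0
after  2: r0=0x42 r1=0x34 r2=0x0e r3=0xb0 r4=0x2d  N=0 Z=0
after  3: r0=0x42 r1=0x34 r2=0x61 r3=0xb0 r4=0x2d  N=0 Z=0
after  4: r0=0xf1 r1=0x34 r2=0x61 r3=0xb0 r4=0x2d  N=1 Z=0
-- IRQ taken; context saved, return-PC = 5 --

FLAGS = (N=1, Z=0)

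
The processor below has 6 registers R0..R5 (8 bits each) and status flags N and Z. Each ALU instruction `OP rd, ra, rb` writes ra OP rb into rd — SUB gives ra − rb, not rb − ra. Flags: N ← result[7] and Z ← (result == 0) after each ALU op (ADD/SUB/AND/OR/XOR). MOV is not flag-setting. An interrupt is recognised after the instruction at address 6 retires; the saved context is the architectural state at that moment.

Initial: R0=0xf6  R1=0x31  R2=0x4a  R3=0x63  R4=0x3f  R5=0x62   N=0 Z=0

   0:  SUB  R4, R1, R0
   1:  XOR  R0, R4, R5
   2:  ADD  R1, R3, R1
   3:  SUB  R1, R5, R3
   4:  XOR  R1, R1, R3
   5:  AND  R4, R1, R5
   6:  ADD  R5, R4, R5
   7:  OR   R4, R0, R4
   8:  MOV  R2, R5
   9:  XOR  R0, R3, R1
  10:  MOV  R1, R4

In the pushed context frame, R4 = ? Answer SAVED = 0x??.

SAVED = 0x00

after  0: R0=0xf6 R1=0x31 R2=0x4a R3=0x63 R4=0x3b R5=0x62  N=0 Z=0
after  1: R0=0x59 R1=0x31 R2=0x4a R3=0x63 R4=0x3b R5=0x62  N=0 Z=0
after  2: R0=0x59 R1=0x94 R2=0x4a R3=0x63 R4=0x3b R5=0x62  N=1 Z=0
after  3: R0=0x59 R1=0xff R2=0x4a R3=0x63 R4=0x3b R5=0x62  N=1 Z=0
after  4: R0=0x59 R1=0x9c R2=0x4a R3=0x63 R4=0x3b R5=0x62  N=1 Z=0
after  5: R0=0x59 R1=0x9c R2=0x4a R3=0x63 R4=0x00 R5=0x62  N=0 Z=1
after  6: R0=0x59 R1=0x9c R2=0x4a R3=0x63 R4=0x00 R5=0x62  N=0 Z=0
-- IRQ taken; context saved, return-PC = 7 --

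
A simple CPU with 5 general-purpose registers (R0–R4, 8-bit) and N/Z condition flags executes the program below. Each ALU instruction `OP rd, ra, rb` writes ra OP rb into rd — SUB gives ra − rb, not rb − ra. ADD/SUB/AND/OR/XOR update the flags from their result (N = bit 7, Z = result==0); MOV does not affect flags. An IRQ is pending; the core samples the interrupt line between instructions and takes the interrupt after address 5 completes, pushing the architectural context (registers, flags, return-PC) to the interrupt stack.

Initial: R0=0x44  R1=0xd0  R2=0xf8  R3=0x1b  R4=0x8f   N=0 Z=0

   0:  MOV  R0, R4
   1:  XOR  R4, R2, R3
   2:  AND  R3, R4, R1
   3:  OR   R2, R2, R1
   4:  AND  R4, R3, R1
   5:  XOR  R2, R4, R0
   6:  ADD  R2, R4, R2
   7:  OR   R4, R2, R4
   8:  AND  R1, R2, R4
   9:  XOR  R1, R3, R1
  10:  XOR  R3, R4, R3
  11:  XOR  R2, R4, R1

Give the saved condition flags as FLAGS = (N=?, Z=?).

FLAGS = (N=0, Z=0)

after  0: R0=0x8f R1=0xd0 R2=0xf8 R3=0x1b R4=0x8f  N=0 Z=0
after  1: R0=0x8f R1=0xd0 R2=0xf8 R3=0x1b R4=0xe3  N=1 Z=0
after  2: R0=0x8f R1=0xd0 R2=0xf8 R3=0xc0 R4=0xe3  N=1 Z=0
after  3: R0=0x8f R1=0xd0 R2=0xf8 R3=0xc0 R4=0xe3  N=1 Z=0
after  4: R0=0x8f R1=0xd0 R2=0xf8 R3=0xc0 R4=0xc0  N=1 Z=0
after  5: R0=0x8f R1=0xd0 R2=0x4f R3=0xc0 R4=0xc0  N=0 Z=0
-- IRQ taken; context saved, return-PC = 6 --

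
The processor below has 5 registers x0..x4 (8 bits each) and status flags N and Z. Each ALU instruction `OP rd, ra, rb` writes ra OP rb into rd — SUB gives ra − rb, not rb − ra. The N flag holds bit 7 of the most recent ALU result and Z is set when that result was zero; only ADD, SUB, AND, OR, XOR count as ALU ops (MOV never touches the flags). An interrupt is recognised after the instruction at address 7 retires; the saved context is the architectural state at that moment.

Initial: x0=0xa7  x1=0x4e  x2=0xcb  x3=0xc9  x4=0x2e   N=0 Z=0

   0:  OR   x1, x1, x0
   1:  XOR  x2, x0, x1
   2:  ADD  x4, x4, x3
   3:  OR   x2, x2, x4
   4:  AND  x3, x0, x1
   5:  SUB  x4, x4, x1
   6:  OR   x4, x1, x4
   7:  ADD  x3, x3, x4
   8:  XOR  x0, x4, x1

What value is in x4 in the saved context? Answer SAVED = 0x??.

SAVED = 0xef

after  0: x0=0xa7 x1=0xef x2=0xcb x3=0xc9 x4=0x2e  N=1 Z=0
after  1: x0=0xa7 x1=0xef x2=0x48 x3=0xc9 x4=0x2e  N=0 Z=0
after  2: x0=0xa7 x1=0xef x2=0x48 x3=0xc9 x4=0xf7  N=1 Z=0
after  3: x0=0xa7 x1=0xef x2=0xff x3=0xc9 x4=0xf7  N=1 Z=0
after  4: x0=0xa7 x1=0xef x2=0xff x3=0xa7 x4=0xf7  N=1 Z=0
after  5: x0=0xa7 x1=0xef x2=0xff x3=0xa7 x4=0x08  N=0 Z=0
after  6: x0=0xa7 x1=0xef x2=0xff x3=0xa7 x4=0xef  N=1 Z=0
after  7: x0=0xa7 x1=0xef x2=0xff x3=0x96 x4=0xef  N=1 Z=0
-- IRQ taken; context saved, return-PC = 8 --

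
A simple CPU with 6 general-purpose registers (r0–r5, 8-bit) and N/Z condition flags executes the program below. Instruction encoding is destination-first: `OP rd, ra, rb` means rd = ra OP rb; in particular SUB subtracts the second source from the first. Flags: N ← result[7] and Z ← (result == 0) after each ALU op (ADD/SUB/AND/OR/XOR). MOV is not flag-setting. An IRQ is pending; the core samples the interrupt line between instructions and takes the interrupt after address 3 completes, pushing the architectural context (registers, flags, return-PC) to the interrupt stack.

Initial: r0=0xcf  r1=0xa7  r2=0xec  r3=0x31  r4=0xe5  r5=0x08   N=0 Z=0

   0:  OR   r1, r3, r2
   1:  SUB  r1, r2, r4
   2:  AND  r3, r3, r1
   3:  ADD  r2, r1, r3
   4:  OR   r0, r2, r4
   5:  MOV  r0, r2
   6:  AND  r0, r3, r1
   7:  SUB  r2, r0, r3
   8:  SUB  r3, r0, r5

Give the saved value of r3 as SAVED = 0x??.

after  0: r0=0xcf r1=0xfd r2=0xec r3=0x31 r4=0xe5 r5=0x08  N=1 Z=0
after  1: r0=0xcf r1=0x07 r2=0xec r3=0x31 r4=0xe5 r5=0x08  N=0 Z=0
after  2: r0=0xcf r1=0x07 r2=0xec r3=0x01 r4=0xe5 r5=0x08  N=0 Z=0
after  3: r0=0xcf r1=0x07 r2=0x08 r3=0x01 r4=0xe5 r5=0x08  N=0 Z=0
-- IRQ taken; context saved, return-PC = 4 --

SAVED = 0x01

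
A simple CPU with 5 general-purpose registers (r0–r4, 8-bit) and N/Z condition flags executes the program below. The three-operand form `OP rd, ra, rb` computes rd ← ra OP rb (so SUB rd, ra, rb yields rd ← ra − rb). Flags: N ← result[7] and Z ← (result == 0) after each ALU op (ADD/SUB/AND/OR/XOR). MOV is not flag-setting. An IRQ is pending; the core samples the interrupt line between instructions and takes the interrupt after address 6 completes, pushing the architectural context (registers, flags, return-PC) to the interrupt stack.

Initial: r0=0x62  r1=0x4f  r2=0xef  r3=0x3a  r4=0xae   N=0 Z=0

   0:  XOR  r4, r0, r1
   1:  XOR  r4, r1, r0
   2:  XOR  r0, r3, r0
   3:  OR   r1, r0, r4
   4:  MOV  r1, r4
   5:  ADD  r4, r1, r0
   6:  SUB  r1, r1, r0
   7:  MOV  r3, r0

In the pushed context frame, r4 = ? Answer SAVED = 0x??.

after  0: r0=0x62 r1=0x4f r2=0xef r3=0x3a r4=0x2d  N=0 Z=0
after  1: r0=0x62 r1=0x4f r2=0xef r3=0x3a r4=0x2d  N=0 Z=0
after  2: r0=0x58 r1=0x4f r2=0xef r3=0x3a r4=0x2d  N=0 Z=0
after  3: r0=0x58 r1=0x7d r2=0xef r3=0x3a r4=0x2d  N=0 Z=0
after  4: r0=0x58 r1=0x2d r2=0xef r3=0x3a r4=0x2d  N=0 Z=0
after  5: r0=0x58 r1=0x2d r2=0xef r3=0x3a r4=0x85  N=1 Z=0
after  6: r0=0x58 r1=0xd5 r2=0xef r3=0x3a r4=0x85  N=1 Z=0
-- IRQ taken; context saved, return-PC = 7 --

SAVED = 0x85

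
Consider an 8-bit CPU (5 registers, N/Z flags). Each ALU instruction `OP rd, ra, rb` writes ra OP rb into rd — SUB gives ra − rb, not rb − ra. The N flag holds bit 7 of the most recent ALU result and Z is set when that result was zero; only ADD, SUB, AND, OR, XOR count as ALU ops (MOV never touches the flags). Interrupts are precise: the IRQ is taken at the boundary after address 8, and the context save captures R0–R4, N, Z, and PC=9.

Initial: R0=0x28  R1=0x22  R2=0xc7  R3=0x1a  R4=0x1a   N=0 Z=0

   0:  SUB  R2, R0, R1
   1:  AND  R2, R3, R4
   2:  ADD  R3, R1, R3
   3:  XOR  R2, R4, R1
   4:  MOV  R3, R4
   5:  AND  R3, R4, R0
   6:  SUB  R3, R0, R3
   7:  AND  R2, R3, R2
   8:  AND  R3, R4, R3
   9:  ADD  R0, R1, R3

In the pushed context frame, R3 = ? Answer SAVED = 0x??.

after  0: R0=0x28 R1=0x22 R2=0x06 R3=0x1a R4=0x1a  N=0 Z=0
after  1: R0=0x28 R1=0x22 R2=0x1a R3=0x1a R4=0x1a  N=0 Z=0
after  2: R0=0x28 R1=0x22 R2=0x1a R3=0x3c R4=0x1a  N=0 Z=0
after  3: R0=0x28 R1=0x22 R2=0x38 R3=0x3c R4=0x1a  N=0 Z=0
after  4: R0=0x28 R1=0x22 R2=0x38 R3=0x1a R4=0x1a  N=0 Z=0
after  5: R0=0x28 R1=0x22 R2=0x38 R3=0x08 R4=0x1a  N=0 Z=0
after  6: R0=0x28 R1=0x22 R2=0x38 R3=0x20 R4=0x1a  N=0 Z=0
after  7: R0=0x28 R1=0x22 R2=0x20 R3=0x20 R4=0x1a  N=0 Z=0
after  8: R0=0x28 R1=0x22 R2=0x20 R3=0x00 R4=0x1a  N=0 Z=1
-- IRQ taken; context saved, return-PC = 9 --

SAVED = 0x00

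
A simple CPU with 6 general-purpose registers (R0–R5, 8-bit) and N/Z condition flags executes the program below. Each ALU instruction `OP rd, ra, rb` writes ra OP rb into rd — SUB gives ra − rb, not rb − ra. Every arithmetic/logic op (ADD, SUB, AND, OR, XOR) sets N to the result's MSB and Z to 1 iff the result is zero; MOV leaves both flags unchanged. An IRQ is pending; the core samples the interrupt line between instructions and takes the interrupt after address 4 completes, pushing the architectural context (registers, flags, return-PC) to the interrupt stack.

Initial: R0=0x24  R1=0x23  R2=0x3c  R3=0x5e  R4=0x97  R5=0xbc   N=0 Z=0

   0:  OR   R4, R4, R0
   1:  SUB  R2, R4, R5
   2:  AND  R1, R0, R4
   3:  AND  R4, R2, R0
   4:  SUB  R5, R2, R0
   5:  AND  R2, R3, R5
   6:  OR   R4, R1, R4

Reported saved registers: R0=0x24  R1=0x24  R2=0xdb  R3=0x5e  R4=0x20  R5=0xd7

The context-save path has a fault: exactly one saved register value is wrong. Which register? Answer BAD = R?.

BAD = R2

after  0: R0=0x24 R1=0x23 R2=0x3c R3=0x5e R4=0xb7 R5=0xbc  N=1 Z=0
after  1: R0=0x24 R1=0x23 R2=0xfb R3=0x5e R4=0xb7 R5=0xbc  N=1 Z=0
after  2: R0=0x24 R1=0x24 R2=0xfb R3=0x5e R4=0xb7 R5=0xbc  N=0 Z=0
after  3: R0=0x24 R1=0x24 R2=0xfb R3=0x5e R4=0x20 R5=0xbc  N=0 Z=0
after  4: R0=0x24 R1=0x24 R2=0xfb R3=0x5e R4=0x20 R5=0xd7  N=1 Z=0
-- IRQ taken; context saved, return-PC = 5 --
mismatch: R2: reported 0xdb vs actual 0xfb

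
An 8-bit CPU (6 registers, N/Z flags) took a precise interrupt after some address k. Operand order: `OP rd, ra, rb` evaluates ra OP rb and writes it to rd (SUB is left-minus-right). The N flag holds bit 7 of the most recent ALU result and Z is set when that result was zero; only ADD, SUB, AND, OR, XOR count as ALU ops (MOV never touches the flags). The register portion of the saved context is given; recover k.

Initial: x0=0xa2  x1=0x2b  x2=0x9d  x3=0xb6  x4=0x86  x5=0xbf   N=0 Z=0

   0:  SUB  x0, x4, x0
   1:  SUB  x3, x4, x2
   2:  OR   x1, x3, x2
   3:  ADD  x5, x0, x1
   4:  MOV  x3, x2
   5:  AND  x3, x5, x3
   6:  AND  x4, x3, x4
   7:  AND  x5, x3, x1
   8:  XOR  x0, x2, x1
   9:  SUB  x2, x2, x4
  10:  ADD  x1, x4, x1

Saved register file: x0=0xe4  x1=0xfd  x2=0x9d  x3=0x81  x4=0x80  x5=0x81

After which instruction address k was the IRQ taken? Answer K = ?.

K = 7

after  0: x0=0xe4 x1=0x2b x2=0x9d x3=0xb6 x4=0x86 x5=0xbf  N=1 Z=0
after  1: x0=0xe4 x1=0x2b x2=0x9d x3=0xe9 x4=0x86 x5=0xbf  N=1 Z=0
after  2: x0=0xe4 x1=0xfd x2=0x9d x3=0xe9 x4=0x86 x5=0xbf  N=1 Z=0
after  3: x0=0xe4 x1=0xfd x2=0x9d x3=0xe9 x4=0x86 x5=0xe1  N=1 Z=0
after  4: x0=0xe4 x1=0xfd x2=0x9d x3=0x9d x4=0x86 x5=0xe1  N=1 Z=0
after  5: x0=0xe4 x1=0xfd x2=0x9d x3=0x81 x4=0x86 x5=0xe1  N=1 Z=0
after  6: x0=0xe4 x1=0xfd x2=0x9d x3=0x81 x4=0x80 x5=0xe1  N=1 Z=0
after  7: x0=0xe4 x1=0xfd x2=0x9d x3=0x81 x4=0x80 x5=0x81  N=1 Z=0
-- IRQ taken; context saved, return-PC = 8 --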